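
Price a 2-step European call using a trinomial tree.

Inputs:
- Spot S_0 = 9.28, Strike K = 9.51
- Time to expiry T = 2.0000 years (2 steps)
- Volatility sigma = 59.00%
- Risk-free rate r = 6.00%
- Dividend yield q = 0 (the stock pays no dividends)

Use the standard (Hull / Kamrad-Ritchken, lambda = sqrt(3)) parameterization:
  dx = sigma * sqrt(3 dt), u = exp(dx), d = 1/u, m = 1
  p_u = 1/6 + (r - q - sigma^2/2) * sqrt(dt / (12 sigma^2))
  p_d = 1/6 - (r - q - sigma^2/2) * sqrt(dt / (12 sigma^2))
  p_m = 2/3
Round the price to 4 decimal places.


dt = T/N = 1.000000; dx = sigma*sqrt(3*dt) = 1.021910
u = exp(dx) = 2.778497; d = 1/u = 0.359907
p_u = 0.110864, p_m = 0.666667, p_d = 0.222469
Discount per step: exp(-r*dt) = 0.941765
Stock lattice S(k, j) with j the centered position index:
  k=0: S(0,+0) = 9.2800
  k=1: S(1,-1) = 3.3399; S(1,+0) = 9.2800; S(1,+1) = 25.7844
  k=2: S(2,-2) = 1.2021; S(2,-1) = 3.3399; S(2,+0) = 9.2800; S(2,+1) = 25.7844; S(2,+2) = 71.6420
Terminal payoffs V(N, j) = max(S_T - K, 0):
  V(2,-2) = 0.000000; V(2,-1) = 0.000000; V(2,+0) = 0.000000; V(2,+1) = 16.274448; V(2,+2) = 62.132000
Backward induction: V(k, j) = exp(-r*dt) * [p_u * V(k+1, j+1) + p_m * V(k+1, j) + p_d * V(k+1, j-1)]
  V(1,-1) = exp(-r*dt) * [p_u*0.000000 + p_m*0.000000 + p_d*0.000000] = 0.000000
  V(1,+0) = exp(-r*dt) * [p_u*16.274448 + p_m*0.000000 + p_d*0.000000] = 1.699184
  V(1,+1) = exp(-r*dt) * [p_u*62.132000 + p_m*16.274448 + p_d*0.000000] = 16.704880
  V(0,+0) = exp(-r*dt) * [p_u*16.704880 + p_m*1.699184 + p_d*0.000000] = 2.810945

Answer: Price = V(0,0) = 2.8109


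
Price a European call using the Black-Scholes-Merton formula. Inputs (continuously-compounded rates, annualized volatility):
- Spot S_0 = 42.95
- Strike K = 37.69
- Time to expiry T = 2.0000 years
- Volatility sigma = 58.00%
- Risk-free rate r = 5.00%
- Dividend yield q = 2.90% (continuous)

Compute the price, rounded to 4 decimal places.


Answer: Price = 15.3374

Derivation:
d1 = (ln(S/K) + (r - q + 0.5*sigma^2) * T) / (sigma * sqrt(T)) = 0.62059817
d2 = d1 - sigma * sqrt(T) = -0.19964570
exp(-rT) = 0.90483742; exp(-qT) = 0.94364995
C = S_0 * exp(-qT) * N(d1) - K * exp(-rT) * N(d2)
N(d1) = 0.73256798; N(d2) = 0.42087884
C = 42.9500 * 0.94364995 * 0.73256798 - 37.6900 * 0.90483742 * 0.42087884 = 15.3374


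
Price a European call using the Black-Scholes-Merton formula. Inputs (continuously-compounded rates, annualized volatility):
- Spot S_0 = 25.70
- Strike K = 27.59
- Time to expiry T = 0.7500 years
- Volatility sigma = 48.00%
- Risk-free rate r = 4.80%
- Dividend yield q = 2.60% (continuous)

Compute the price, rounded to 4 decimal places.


Answer: Price = 3.5966

Derivation:
d1 = (ln(S/K) + (r - q + 0.5*sigma^2) * T) / (sigma * sqrt(T)) = 0.07682993
d2 = d1 - sigma * sqrt(T) = -0.33886226
exp(-rT) = 0.96464029; exp(-qT) = 0.98068890
C = S_0 * exp(-qT) * N(d1) - K * exp(-rT) * N(d2)
N(d1) = 0.53062058; N(d2) = 0.36735675
C = 25.7000 * 0.98068890 * 0.53062058 - 27.5900 * 0.96464029 * 0.36735675 = 3.5966


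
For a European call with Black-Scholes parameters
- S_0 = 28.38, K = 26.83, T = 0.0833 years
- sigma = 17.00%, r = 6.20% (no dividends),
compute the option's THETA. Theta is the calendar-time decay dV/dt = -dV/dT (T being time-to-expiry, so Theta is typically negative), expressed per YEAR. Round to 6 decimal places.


d1 = 1.2744797140; d2 = 1.2254147571
phi(d1) = 0.1770916642; exp(-qT) = 1.0000000000; exp(-rT) = 0.9948487136
Theta = -S*exp(-qT)*phi(d1)*sigma/(2*sqrt(T)) - r*K*exp(-rT)*N(d2) + q*S*exp(-qT)*N(d1)
N(d1) = 0.8987532712; N(d2) = 0.8897905052; sqrt(T) = 0.2886173938
Term 1 = -28.3800 * 1.0000000000 * 0.1770916642 * 0.1700 / (2 * 0.2886173938) = -1.4801541097
Term 2 = -0.0620 * 26.8300 * 0.9948487136 * 0.8897905052 = -1.4725063355
Term 3 = 0 (no dividend yield, q = 0)
Theta = -1.4801541097 + (-1.4725063355) + (0.0000000000) = -2.952660

Answer: Theta = -2.952660


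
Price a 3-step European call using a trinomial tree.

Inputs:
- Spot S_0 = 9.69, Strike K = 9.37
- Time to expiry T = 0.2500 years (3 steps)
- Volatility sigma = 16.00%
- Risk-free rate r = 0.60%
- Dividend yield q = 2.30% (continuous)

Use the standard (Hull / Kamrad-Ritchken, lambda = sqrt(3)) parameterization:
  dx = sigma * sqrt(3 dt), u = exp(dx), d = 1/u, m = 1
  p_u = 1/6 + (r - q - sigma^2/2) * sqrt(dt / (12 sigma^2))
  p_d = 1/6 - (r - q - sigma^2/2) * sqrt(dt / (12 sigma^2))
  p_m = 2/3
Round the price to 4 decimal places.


dt = T/N = 0.083333; dx = sigma*sqrt(3*dt) = 0.080000
u = exp(dx) = 1.083287; d = 1/u = 0.923116
p_u = 0.151146, p_m = 0.666667, p_d = 0.182188
Discount per step: exp(-r*dt) = 0.999500
Stock lattice S(k, j) with j the centered position index:
  k=0: S(0,+0) = 9.6900
  k=1: S(1,-1) = 8.9450; S(1,+0) = 9.6900; S(1,+1) = 10.4971
  k=2: S(2,-2) = 8.2573; S(2,-1) = 8.9450; S(2,+0) = 9.6900; S(2,+1) = 10.4971; S(2,+2) = 11.3713
  k=3: S(3,-3) = 7.6224; S(3,-2) = 8.2573; S(3,-1) = 8.9450; S(3,+0) = 9.6900; S(3,+1) = 10.4971; S(3,+2) = 11.3713; S(3,+3) = 12.3184
Terminal payoffs V(N, j) = max(S_T - K, 0):
  V(3,-3) = 0.000000; V(3,-2) = 0.000000; V(3,-1) = 0.000000; V(3,+0) = 0.320000; V(3,+1) = 1.127052; V(3,+2) = 2.001320; V(3,+3) = 2.948404
Backward induction: V(k, j) = exp(-r*dt) * [p_u * V(k+1, j+1) + p_m * V(k+1, j) + p_d * V(k+1, j-1)]
  V(2,-2) = exp(-r*dt) * [p_u*0.000000 + p_m*0.000000 + p_d*0.000000] = 0.000000
  V(2,-1) = exp(-r*dt) * [p_u*0.320000 + p_m*0.000000 + p_d*0.000000] = 0.048342
  V(2,+0) = exp(-r*dt) * [p_u*1.127052 + p_m*0.320000 + p_d*0.000000] = 0.383491
  V(2,+1) = exp(-r*dt) * [p_u*2.001320 + p_m*1.127052 + p_d*0.320000] = 1.111603
  V(2,+2) = exp(-r*dt) * [p_u*2.948404 + p_m*2.001320 + p_d*1.127052] = 1.984195
  V(1,-1) = exp(-r*dt) * [p_u*0.383491 + p_m*0.048342 + p_d*0.000000] = 0.090146
  V(1,+0) = exp(-r*dt) * [p_u*1.111603 + p_m*0.383491 + p_d*0.048342] = 0.432266
  V(1,+1) = exp(-r*dt) * [p_u*1.984195 + p_m*1.111603 + p_d*0.383491] = 1.110283
  V(0,+0) = exp(-r*dt) * [p_u*1.110283 + p_m*0.432266 + p_d*0.090146] = 0.472179

Answer: Price = V(0,0) = 0.4722


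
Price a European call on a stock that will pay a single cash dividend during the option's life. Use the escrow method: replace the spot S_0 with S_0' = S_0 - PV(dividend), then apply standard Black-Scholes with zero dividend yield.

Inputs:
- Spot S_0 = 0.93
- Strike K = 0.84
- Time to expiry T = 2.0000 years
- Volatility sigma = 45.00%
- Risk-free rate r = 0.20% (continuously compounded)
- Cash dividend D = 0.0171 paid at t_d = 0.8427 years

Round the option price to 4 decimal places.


PV(D) = D * exp(-r * t_d) = 0.0171 * 0.99831602 = 0.01707120
S_0' = S_0 - PV(D) = 0.9300 - 0.01707120 = 0.91292880
d1 = (ln(S_0'/K) + (r + sigma^2/2)*T) / (sigma*sqrt(T)) = 0.45530762
d2 = d1 - sigma*sqrt(T) = -0.18108848
exp(-rT) = 0.99600799
N(d1) = 0.67555603; N(d2) = 0.42814906
C = S_0' * N(d1) - K * exp(-rT) * N(d2) = 0.91292880 * 0.67555603 - 0.8400 * 0.99600799 * 0.42814906 = 0.2585

Answer: Price = 0.2585


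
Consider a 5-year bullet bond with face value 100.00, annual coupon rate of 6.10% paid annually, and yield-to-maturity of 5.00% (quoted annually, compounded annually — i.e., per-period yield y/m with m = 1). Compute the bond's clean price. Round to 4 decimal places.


Coupon per period c = face * coupon_rate / m = 6.100000
Periods per year m = 1; per-period yield y/m = 0.050000
Number of cashflows N = 5
Cashflows (t years, CF_t, discount factor 1/(1+y/m)^(m*t), PV):
  t = 1.0000: CF_t = 6.100000, DF = 0.952381, PV = 5.809524
  t = 2.0000: CF_t = 6.100000, DF = 0.907029, PV = 5.532880
  t = 3.0000: CF_t = 6.100000, DF = 0.863838, PV = 5.269409
  t = 4.0000: CF_t = 6.100000, DF = 0.822702, PV = 5.018485
  t = 5.0000: CF_t = 106.100000, DF = 0.783526, PV = 83.132126
Price P = sum_t PV_t = 104.762424

Answer: Price = 104.7624


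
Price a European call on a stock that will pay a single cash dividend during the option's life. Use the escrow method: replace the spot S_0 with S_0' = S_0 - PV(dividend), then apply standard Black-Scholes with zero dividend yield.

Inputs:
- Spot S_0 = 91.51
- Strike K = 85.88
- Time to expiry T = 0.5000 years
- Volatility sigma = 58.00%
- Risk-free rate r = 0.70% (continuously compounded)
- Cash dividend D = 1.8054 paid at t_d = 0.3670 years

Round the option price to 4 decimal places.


Answer: Price = 16.3973

Derivation:
PV(D) = D * exp(-r * t_d) = 1.8054 * 0.99743430 = 1.80076788
S_0' = S_0 - PV(D) = 91.5100 - 1.80076788 = 89.70923212
d1 = (ln(S_0'/K) + (r + sigma^2/2)*T) / (sigma*sqrt(T)) = 0.31996024
d2 = d1 - sigma*sqrt(T) = -0.09016169
exp(-rT) = 0.99650612
N(d1) = 0.62550077; N(d2) = 0.46407936
C = S_0' * N(d1) - K * exp(-rT) * N(d2) = 89.70923212 * 0.62550077 - 85.8800 * 0.99650612 * 0.46407936 = 16.3973


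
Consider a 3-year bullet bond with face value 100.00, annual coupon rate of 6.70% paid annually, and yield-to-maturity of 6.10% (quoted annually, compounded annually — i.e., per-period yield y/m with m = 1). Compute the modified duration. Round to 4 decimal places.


Coupon per period c = face * coupon_rate / m = 6.700000
Periods per year m = 1; per-period yield y/m = 0.061000
Number of cashflows N = 3
Cashflows (t years, CF_t, discount factor 1/(1+y/m)^(m*t), PV):
  t = 1.0000: CF_t = 6.700000, DF = 0.942507, PV = 6.314797
  t = 2.0000: CF_t = 6.700000, DF = 0.888320, PV = 5.951741
  t = 3.0000: CF_t = 106.700000, DF = 0.837247, PV = 89.334306
Price P = sum_t PV_t = 101.600844
First compute Macaulay numerator sum_t t * PV_t:
  t * PV_t at t = 1.0000: 6.314797
  t * PV_t at t = 2.0000: 11.903482
  t * PV_t at t = 3.0000: 268.002918
Macaulay duration D = 286.221198 / 101.600844 = 2.817114
Modified duration = D / (1 + y/m) = 2.817114 / (1 + 0.061000) = 2.655150

Answer: Modified duration = 2.6552


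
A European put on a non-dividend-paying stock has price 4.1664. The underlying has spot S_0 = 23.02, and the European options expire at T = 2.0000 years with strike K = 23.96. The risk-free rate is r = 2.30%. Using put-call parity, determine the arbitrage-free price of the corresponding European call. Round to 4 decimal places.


Answer: Call price = 4.3036

Derivation:
Put-call parity: C - P = S_0 * exp(-qT) - K * exp(-rT).
S_0 * exp(-qT) = 23.0200 * 1.00000000 = 23.02000000
K * exp(-rT) = 23.9600 * 0.95504196 = 22.88280541
C = P + S*exp(-qT) - K*exp(-rT)
C = 4.1664 + 23.02000000 - 22.88280541 = 4.3036


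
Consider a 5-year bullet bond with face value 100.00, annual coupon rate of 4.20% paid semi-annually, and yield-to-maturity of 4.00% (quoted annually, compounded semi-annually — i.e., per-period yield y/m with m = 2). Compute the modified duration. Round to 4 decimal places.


Answer: Modified duration = 4.4746

Derivation:
Coupon per period c = face * coupon_rate / m = 2.100000
Periods per year m = 2; per-period yield y/m = 0.020000
Number of cashflows N = 10
Cashflows (t years, CF_t, discount factor 1/(1+y/m)^(m*t), PV):
  t = 0.5000: CF_t = 2.100000, DF = 0.980392, PV = 2.058824
  t = 1.0000: CF_t = 2.100000, DF = 0.961169, PV = 2.018454
  t = 1.5000: CF_t = 2.100000, DF = 0.942322, PV = 1.978877
  t = 2.0000: CF_t = 2.100000, DF = 0.923845, PV = 1.940075
  t = 2.5000: CF_t = 2.100000, DF = 0.905731, PV = 1.902035
  t = 3.0000: CF_t = 2.100000, DF = 0.887971, PV = 1.864740
  t = 3.5000: CF_t = 2.100000, DF = 0.870560, PV = 1.828176
  t = 4.0000: CF_t = 2.100000, DF = 0.853490, PV = 1.792330
  t = 4.5000: CF_t = 2.100000, DF = 0.836755, PV = 1.757186
  t = 5.0000: CF_t = 102.100000, DF = 0.820348, PV = 83.757561
Price P = sum_t PV_t = 100.898259
First compute Macaulay numerator sum_t t * PV_t:
  t * PV_t at t = 0.5000: 1.029412
  t * PV_t at t = 1.0000: 2.018454
  t * PV_t at t = 1.5000: 2.968315
  t * PV_t at t = 2.0000: 3.880151
  t * PV_t at t = 2.5000: 4.755087
  t * PV_t at t = 3.0000: 5.594220
  t * PV_t at t = 3.5000: 6.398617
  t * PV_t at t = 4.0000: 7.169319
  t * PV_t at t = 4.5000: 7.907337
  t * PV_t at t = 5.0000: 418.787807
Macaulay duration D = 460.508720 / 100.898259 = 4.564090
Modified duration = D / (1 + y/m) = 4.564090 / (1 + 0.020000) = 4.474598


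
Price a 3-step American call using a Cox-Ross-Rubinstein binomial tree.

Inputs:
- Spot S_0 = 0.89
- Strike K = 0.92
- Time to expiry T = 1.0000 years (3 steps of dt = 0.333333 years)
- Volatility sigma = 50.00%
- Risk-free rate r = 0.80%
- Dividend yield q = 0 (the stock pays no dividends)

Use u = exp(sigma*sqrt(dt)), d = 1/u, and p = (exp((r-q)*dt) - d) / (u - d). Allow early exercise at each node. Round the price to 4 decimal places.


Answer: Price = V(0,0) = 0.1810

Derivation:
dt = T/N = 0.333333
u = exp(sigma*sqrt(dt)) = 1.334658; d = 1/u = 0.749256
p = (exp((r-q)*dt) - d) / (u - d) = 0.432890
Discount per step: exp(-r*dt) = 0.997337
Stock lattice S(k, i) with i counting down-moves:
  k=0: S(0,0) = 0.8900
  k=1: S(1,0) = 1.1878; S(1,1) = 0.6668
  k=2: S(2,0) = 1.5854; S(2,1) = 0.8900; S(2,2) = 0.4996
  k=3: S(3,0) = 2.1159; S(3,1) = 1.1878; S(3,2) = 0.6668; S(3,3) = 0.3744
Terminal payoffs V(N, i) = max(S_T - K, 0):
  V(3,0) = 1.195924; V(3,1) = 0.267846; V(3,2) = 0.000000; V(3,3) = 0.000000
Backward induction: V(k, i) = exp(-r*dt) * [p * V(k+1, i) + (1-p) * V(k+1, i+1)]; then take max(V_cont, immediate exercise) for American.
  V(2,0) = exp(-r*dt) * [p*1.195924 + (1-p)*0.267846] = 0.667818; exercise = 0.665368; V(2,0) = max -> 0.667818
  V(2,1) = exp(-r*dt) * [p*0.267846 + (1-p)*0.000000] = 0.115639; exercise = 0.000000; V(2,1) = max -> 0.115639
  V(2,2) = exp(-r*dt) * [p*0.000000 + (1-p)*0.000000] = 0.000000; exercise = 0.000000; V(2,2) = max -> 0.000000
  V(1,0) = exp(-r*dt) * [p*0.667818 + (1-p)*0.115639] = 0.353727; exercise = 0.267846; V(1,0) = max -> 0.353727
  V(1,1) = exp(-r*dt) * [p*0.115639 + (1-p)*0.000000] = 0.049926; exercise = 0.000000; V(1,1) = max -> 0.049926
  V(0,0) = exp(-r*dt) * [p*0.353727 + (1-p)*0.049926] = 0.180955; exercise = 0.000000; V(0,0) = max -> 0.180955


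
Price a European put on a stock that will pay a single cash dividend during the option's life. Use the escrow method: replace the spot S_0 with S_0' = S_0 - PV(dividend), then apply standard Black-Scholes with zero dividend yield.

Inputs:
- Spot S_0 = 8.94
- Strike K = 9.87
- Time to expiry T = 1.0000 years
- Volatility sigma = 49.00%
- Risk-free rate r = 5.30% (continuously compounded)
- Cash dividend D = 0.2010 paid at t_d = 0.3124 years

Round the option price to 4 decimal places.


Answer: Price = 2.0776

Derivation:
PV(D) = D * exp(-r * t_d) = 0.2010 * 0.98357912 = 0.19769940
S_0' = S_0 - PV(D) = 8.9400 - 0.19769940 = 8.74230060
d1 = (ln(S_0'/K) + (r + sigma^2/2)*T) / (sigma*sqrt(T)) = 0.10555822
d2 = d1 - sigma*sqrt(T) = -0.38444178
exp(-rT) = 0.94838001
N(-d1) = 0.45796644; N(-d2) = 0.64967448
P = K * exp(-rT) * N(-d2) - S_0' * N(-d1) = 9.8700 * 0.94838001 * 0.64967448 - 8.74230060 * 0.45796644 = 2.0776


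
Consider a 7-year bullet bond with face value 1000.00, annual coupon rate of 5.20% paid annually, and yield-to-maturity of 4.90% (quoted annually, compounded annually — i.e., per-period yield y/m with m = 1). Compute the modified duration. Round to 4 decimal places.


Answer: Modified duration = 5.7701

Derivation:
Coupon per period c = face * coupon_rate / m = 52.000000
Periods per year m = 1; per-period yield y/m = 0.049000
Number of cashflows N = 7
Cashflows (t years, CF_t, discount factor 1/(1+y/m)^(m*t), PV):
  t = 1.0000: CF_t = 52.000000, DF = 0.953289, PV = 49.571020
  t = 2.0000: CF_t = 52.000000, DF = 0.908760, PV = 47.255500
  t = 3.0000: CF_t = 52.000000, DF = 0.866310, PV = 45.048142
  t = 4.0000: CF_t = 52.000000, DF = 0.825844, PV = 42.943891
  t = 5.0000: CF_t = 52.000000, DF = 0.787268, PV = 40.937932
  t = 6.0000: CF_t = 52.000000, DF = 0.750494, PV = 39.025674
  t = 7.0000: CF_t = 1052.000000, DF = 0.715437, PV = 752.640046
Price P = sum_t PV_t = 1017.422206
First compute Macaulay numerator sum_t t * PV_t:
  t * PV_t at t = 1.0000: 49.571020
  t * PV_t at t = 2.0000: 94.511001
  t * PV_t at t = 3.0000: 135.144425
  t * PV_t at t = 4.0000: 171.775564
  t * PV_t at t = 5.0000: 204.689661
  t * PV_t at t = 6.0000: 234.154045
  t * PV_t at t = 7.0000: 5268.480324
Macaulay duration D = 6158.326040 / 1017.422206 = 6.052872
Modified duration = D / (1 + y/m) = 6.052872 / (1 + 0.049000) = 5.770135


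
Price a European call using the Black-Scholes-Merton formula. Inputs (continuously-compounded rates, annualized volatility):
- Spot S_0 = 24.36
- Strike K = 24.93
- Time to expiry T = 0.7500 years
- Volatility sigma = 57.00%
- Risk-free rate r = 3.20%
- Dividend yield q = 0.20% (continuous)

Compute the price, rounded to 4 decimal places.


d1 = (ln(S/K) + (r - q + 0.5*sigma^2) * T) / (sigma * sqrt(T)) = 0.24554210
d2 = d1 - sigma * sqrt(T) = -0.24809238
exp(-rT) = 0.97628571; exp(-qT) = 0.99850112
C = S_0 * exp(-qT) * N(d1) - K * exp(-rT) * N(d2)
N(d1) = 0.59698164; N(d2) = 0.40203146
C = 24.3600 * 0.99850112 * 0.59698164 - 24.9300 * 0.97628571 * 0.40203146 = 4.7357

Answer: Price = 4.7357


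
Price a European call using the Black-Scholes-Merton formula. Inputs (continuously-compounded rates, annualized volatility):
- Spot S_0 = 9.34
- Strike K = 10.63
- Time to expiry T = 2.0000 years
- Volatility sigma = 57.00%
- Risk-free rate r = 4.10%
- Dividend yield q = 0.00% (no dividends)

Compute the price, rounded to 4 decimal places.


d1 = (ln(S/K) + (r - q + 0.5*sigma^2) * T) / (sigma * sqrt(T)) = 0.34428168
d2 = d1 - sigma * sqrt(T) = -0.46182005
exp(-rT) = 0.92127196; exp(-qT) = 1.00000000
C = S_0 * exp(-qT) * N(d1) - K * exp(-rT) * N(d2)
N(d1) = 0.63468277; N(d2) = 0.32210519
C = 9.3400 * 1.00000000 * 0.63468277 - 10.6300 * 0.92127196 * 0.32210519 = 2.7735

Answer: Price = 2.7735


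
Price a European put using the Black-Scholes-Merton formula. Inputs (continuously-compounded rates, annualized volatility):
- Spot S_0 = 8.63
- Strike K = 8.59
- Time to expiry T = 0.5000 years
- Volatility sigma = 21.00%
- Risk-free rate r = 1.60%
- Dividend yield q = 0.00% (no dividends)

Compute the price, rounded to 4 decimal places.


d1 = (ln(S/K) + (r - q + 0.5*sigma^2) * T) / (sigma * sqrt(T)) = 0.15940725
d2 = d1 - sigma * sqrt(T) = 0.01091483
exp(-rT) = 0.99203191; exp(-qT) = 1.00000000
P = K * exp(-rT) * N(-d2) - S_0 * exp(-qT) * N(-d1)
N(-d1) = 0.43667401; N(-d2) = 0.49564570
P = 8.5900 * 0.99203191 * 0.49564570 - 8.6300 * 1.00000000 * 0.43667401 = 0.4552

Answer: Price = 0.4552


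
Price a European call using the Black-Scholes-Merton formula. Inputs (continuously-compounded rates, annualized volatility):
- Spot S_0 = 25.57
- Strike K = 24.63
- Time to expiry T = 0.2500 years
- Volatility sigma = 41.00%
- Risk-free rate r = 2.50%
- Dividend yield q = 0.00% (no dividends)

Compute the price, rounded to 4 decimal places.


Answer: Price = 2.6357

Derivation:
d1 = (ln(S/K) + (r - q + 0.5*sigma^2) * T) / (sigma * sqrt(T)) = 0.31569306
d2 = d1 - sigma * sqrt(T) = 0.11069306
exp(-rT) = 0.99376949; exp(-qT) = 1.00000000
C = S_0 * exp(-qT) * N(d1) - K * exp(-rT) * N(d2)
N(d1) = 0.62388225; N(d2) = 0.54407013
C = 25.5700 * 1.00000000 * 0.62388225 - 24.6300 * 0.99376949 * 0.54407013 = 2.6357


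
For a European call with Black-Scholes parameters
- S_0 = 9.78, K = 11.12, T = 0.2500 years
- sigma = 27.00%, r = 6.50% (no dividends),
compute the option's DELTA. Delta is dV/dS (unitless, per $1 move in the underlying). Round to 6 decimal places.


Answer: Delta = 0.222647

Derivation:
d1 = -0.7632837391; d2 = -0.8982837391
phi(d1) = 0.2981258499; exp(-qT) = 1.0000000000; exp(-rT) = 0.9838813190
N(d1) = 0.2226470988
Delta = exp(-qT) * N(d1) = 1.0000000000 * 0.2226470988 = 0.222647


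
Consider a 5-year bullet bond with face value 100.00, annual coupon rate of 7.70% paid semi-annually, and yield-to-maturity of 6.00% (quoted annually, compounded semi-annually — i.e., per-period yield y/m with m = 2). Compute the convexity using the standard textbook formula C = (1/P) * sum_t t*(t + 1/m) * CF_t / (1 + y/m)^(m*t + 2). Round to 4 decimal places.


Answer: Convexity = 20.9498

Derivation:
Coupon per period c = face * coupon_rate / m = 3.850000
Periods per year m = 2; per-period yield y/m = 0.030000
Number of cashflows N = 10
Cashflows (t years, CF_t, discount factor 1/(1+y/m)^(m*t), PV):
  t = 0.5000: CF_t = 3.850000, DF = 0.970874, PV = 3.737864
  t = 1.0000: CF_t = 3.850000, DF = 0.942596, PV = 3.628994
  t = 1.5000: CF_t = 3.850000, DF = 0.915142, PV = 3.523295
  t = 2.0000: CF_t = 3.850000, DF = 0.888487, PV = 3.420675
  t = 2.5000: CF_t = 3.850000, DF = 0.862609, PV = 3.321044
  t = 3.0000: CF_t = 3.850000, DF = 0.837484, PV = 3.224314
  t = 3.5000: CF_t = 3.850000, DF = 0.813092, PV = 3.130402
  t = 4.0000: CF_t = 3.850000, DF = 0.789409, PV = 3.039226
  t = 4.5000: CF_t = 3.850000, DF = 0.766417, PV = 2.950704
  t = 5.0000: CF_t = 103.850000, DF = 0.744094, PV = 77.274153
Price P = sum_t PV_t = 107.250672
Convexity numerator sum_t t*(t + 1/m) * CF_t / (1+y/m)^(m*t + 2):
  t = 0.5000: term = 1.761648
  t = 1.0000: term = 5.131013
  t = 1.5000: term = 9.963131
  t = 2.0000: term = 16.121572
  t = 2.5000: term = 23.478017
  t = 3.0000: term = 31.911868
  t = 3.5000: term = 41.309862
  t = 4.0000: term = 51.565708
  t = 4.5000: term = 62.579743
  t = 5.0000: term = 2003.053265
Convexity = (1/P) * sum = 2246.875828 / 107.250672 = 20.949760


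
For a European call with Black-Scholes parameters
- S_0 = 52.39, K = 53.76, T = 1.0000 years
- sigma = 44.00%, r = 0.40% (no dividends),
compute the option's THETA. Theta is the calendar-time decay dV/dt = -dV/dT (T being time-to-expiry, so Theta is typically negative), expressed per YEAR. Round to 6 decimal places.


d1 = 0.1704228118; d2 = -0.2695771882
phi(d1) = 0.3931907167; exp(-qT) = 1.0000000000; exp(-rT) = 0.9960079893
Theta = -S*exp(-qT)*phi(d1)*sigma/(2*sqrt(T)) - r*K*exp(-rT)*N(d2) + q*S*exp(-qT)*N(d1)
N(d1) = 0.5676611833; N(d2) = 0.3937427760; sqrt(T) = 1.0000000000
Term 1 = -52.3900 * 1.0000000000 * 0.3931907167 * 0.4400 / (2 * 1.0000000000) = -4.5318375625
Term 2 = -0.0040 * 53.7600 * 0.9960079893 * 0.3937427760 = -0.0843324412
Term 3 = 0 (no dividend yield, q = 0)
Theta = -4.5318375625 + (-0.0843324412) + (0.0000000000) = -4.616170

Answer: Theta = -4.616170


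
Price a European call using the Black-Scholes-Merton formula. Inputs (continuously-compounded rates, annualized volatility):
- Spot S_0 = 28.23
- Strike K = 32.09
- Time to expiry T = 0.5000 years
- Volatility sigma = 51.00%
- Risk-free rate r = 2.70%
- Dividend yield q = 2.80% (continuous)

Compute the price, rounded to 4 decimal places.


d1 = (ln(S/K) + (r - q + 0.5*sigma^2) * T) / (sigma * sqrt(T)) = -0.17645562
d2 = d1 - sigma * sqrt(T) = -0.53708008
exp(-rT) = 0.98659072; exp(-qT) = 0.98609754
C = S_0 * exp(-qT) * N(d1) - K * exp(-rT) * N(d2)
N(d1) = 0.42996801; N(d2) = 0.29560615
C = 28.2300 * 0.98609754 * 0.42996801 - 32.0900 * 0.98659072 * 0.29560615 = 2.6104

Answer: Price = 2.6104


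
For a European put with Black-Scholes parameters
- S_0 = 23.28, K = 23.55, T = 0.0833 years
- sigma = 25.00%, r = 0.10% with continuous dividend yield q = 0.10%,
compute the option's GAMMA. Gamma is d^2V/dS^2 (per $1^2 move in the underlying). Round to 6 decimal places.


d1 = -0.1237357525; d2 = -0.1958901009
phi(d1) = 0.3958999301; exp(-qT) = 0.9999167035; exp(-rT) = 0.9999167035
Gamma = exp(-qT) * phi(d1) / (S * sigma * sqrt(T)) = 0.9999167035 * 0.3958999301 / (23.2800 * 0.2500 * 0.2886173938) = 0.235670

Answer: Gamma = 0.235670


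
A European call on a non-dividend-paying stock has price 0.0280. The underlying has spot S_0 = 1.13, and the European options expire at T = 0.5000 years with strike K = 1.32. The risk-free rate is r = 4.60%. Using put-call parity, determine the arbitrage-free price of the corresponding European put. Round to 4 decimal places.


Answer: Put price = 0.1880

Derivation:
Put-call parity: C - P = S_0 * exp(-qT) - K * exp(-rT).
S_0 * exp(-qT) = 1.1300 * 1.00000000 = 1.13000000
K * exp(-rT) = 1.3200 * 0.97726248 = 1.28998648
P = C - S*exp(-qT) + K*exp(-rT)
P = 0.0280 - 1.13000000 + 1.28998648 = 0.1880


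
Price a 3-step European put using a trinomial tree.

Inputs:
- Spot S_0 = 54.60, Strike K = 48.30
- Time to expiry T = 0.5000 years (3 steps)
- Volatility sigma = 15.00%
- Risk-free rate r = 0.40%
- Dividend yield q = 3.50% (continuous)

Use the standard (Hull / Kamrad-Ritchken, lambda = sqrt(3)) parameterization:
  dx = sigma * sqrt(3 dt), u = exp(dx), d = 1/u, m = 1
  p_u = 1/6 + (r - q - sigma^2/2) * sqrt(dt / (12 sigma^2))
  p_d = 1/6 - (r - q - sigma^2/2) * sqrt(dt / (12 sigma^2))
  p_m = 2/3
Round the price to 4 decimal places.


dt = T/N = 0.166667; dx = sigma*sqrt(3*dt) = 0.106066
u = exp(dx) = 1.111895; d = 1/u = 0.899365
p_u = 0.133472, p_m = 0.666667, p_d = 0.199861
Discount per step: exp(-r*dt) = 0.999334
Stock lattice S(k, j) with j the centered position index:
  k=0: S(0,+0) = 54.6000
  k=1: S(1,-1) = 49.1053; S(1,+0) = 54.6000; S(1,+1) = 60.7095
  k=2: S(2,-2) = 44.1636; S(2,-1) = 49.1053; S(2,+0) = 54.6000; S(2,+1) = 60.7095; S(2,+2) = 67.5026
  k=3: S(3,-3) = 39.7192; S(3,-2) = 44.1636; S(3,-1) = 49.1053; S(3,+0) = 54.6000; S(3,+1) = 60.7095; S(3,+2) = 67.5026; S(3,+3) = 75.0558
Terminal payoffs V(N, j) = max(K - S_T, 0):
  V(3,-3) = 8.580755; V(3,-2) = 4.136359; V(3,-1) = 0.000000; V(3,+0) = 0.000000; V(3,+1) = 0.000000; V(3,+2) = 0.000000; V(3,+3) = 0.000000
Backward induction: V(k, j) = exp(-r*dt) * [p_u * V(k+1, j+1) + p_m * V(k+1, j) + p_d * V(k+1, j-1)]
  V(2,-2) = exp(-r*dt) * [p_u*0.000000 + p_m*4.136359 + p_d*8.580755] = 4.469554
  V(2,-1) = exp(-r*dt) * [p_u*0.000000 + p_m*0.000000 + p_d*4.136359] = 0.826148
  V(2,+0) = exp(-r*dt) * [p_u*0.000000 + p_m*0.000000 + p_d*0.000000] = 0.000000
  V(2,+1) = exp(-r*dt) * [p_u*0.000000 + p_m*0.000000 + p_d*0.000000] = 0.000000
  V(2,+2) = exp(-r*dt) * [p_u*0.000000 + p_m*0.000000 + p_d*0.000000] = 0.000000
  V(1,-1) = exp(-r*dt) * [p_u*0.000000 + p_m*0.826148 + p_d*4.469554] = 1.443094
  V(1,+0) = exp(-r*dt) * [p_u*0.000000 + p_m*0.000000 + p_d*0.826148] = 0.165005
  V(1,+1) = exp(-r*dt) * [p_u*0.000000 + p_m*0.000000 + p_d*0.000000] = 0.000000
  V(0,+0) = exp(-r*dt) * [p_u*0.000000 + p_m*0.165005 + p_d*1.443094] = 0.398157

Answer: Price = V(0,0) = 0.3982


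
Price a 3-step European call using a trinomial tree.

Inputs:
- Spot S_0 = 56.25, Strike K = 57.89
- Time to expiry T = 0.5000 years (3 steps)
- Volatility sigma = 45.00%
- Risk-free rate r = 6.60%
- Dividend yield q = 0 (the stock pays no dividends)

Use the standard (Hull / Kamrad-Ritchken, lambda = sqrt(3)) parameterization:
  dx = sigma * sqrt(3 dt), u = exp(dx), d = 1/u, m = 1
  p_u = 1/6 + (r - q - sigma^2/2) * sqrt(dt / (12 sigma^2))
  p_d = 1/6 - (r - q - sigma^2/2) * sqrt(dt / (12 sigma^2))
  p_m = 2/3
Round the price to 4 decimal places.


Answer: Price = V(0,0) = 6.8476

Derivation:
dt = T/N = 0.166667; dx = sigma*sqrt(3*dt) = 0.318198
u = exp(dx) = 1.374648; d = 1/u = 0.727459
p_u = 0.157435, p_m = 0.666667, p_d = 0.175898
Discount per step: exp(-r*dt) = 0.989060
Stock lattice S(k, j) with j the centered position index:
  k=0: S(0,+0) = 56.2500
  k=1: S(1,-1) = 40.9196; S(1,+0) = 56.2500; S(1,+1) = 77.3240
  k=2: S(2,-2) = 29.7673; S(2,-1) = 40.9196; S(2,+0) = 56.2500; S(2,+1) = 77.3240; S(2,+2) = 106.2933
  k=3: S(3,-3) = 21.6545; S(3,-2) = 29.7673; S(3,-1) = 40.9196; S(3,+0) = 56.2500; S(3,+1) = 77.3240; S(3,+2) = 106.2933; S(3,+3) = 146.1159
Terminal payoffs V(N, j) = max(S_T - K, 0):
  V(3,-3) = 0.000000; V(3,-2) = 0.000000; V(3,-1) = 0.000000; V(3,+0) = 0.000000; V(3,+1) = 19.433977; V(3,+2) = 48.403288; V(3,+3) = 88.225908
Backward induction: V(k, j) = exp(-r*dt) * [p_u * V(k+1, j+1) + p_m * V(k+1, j) + p_d * V(k+1, j-1)]
  V(2,-2) = exp(-r*dt) * [p_u*0.000000 + p_m*0.000000 + p_d*0.000000] = 0.000000
  V(2,-1) = exp(-r*dt) * [p_u*0.000000 + p_m*0.000000 + p_d*0.000000] = 0.000000
  V(2,+0) = exp(-r*dt) * [p_u*19.433977 + p_m*0.000000 + p_d*0.000000] = 3.026117
  V(2,+1) = exp(-r*dt) * [p_u*48.403288 + p_m*19.433977 + p_d*0.000000] = 20.351257
  V(2,+2) = exp(-r*dt) * [p_u*88.225908 + p_m*48.403288 + p_d*19.433977] = 49.034749
  V(1,-1) = exp(-r*dt) * [p_u*3.026117 + p_m*0.000000 + p_d*0.000000] = 0.471205
  V(1,+0) = exp(-r*dt) * [p_u*20.351257 + p_m*3.026117 + p_d*0.000000] = 5.164291
  V(1,+1) = exp(-r*dt) * [p_u*49.034749 + p_m*20.351257 + p_d*3.026117] = 21.580879
  V(0,+0) = exp(-r*dt) * [p_u*21.580879 + p_m*5.164291 + p_d*0.471205] = 6.847591


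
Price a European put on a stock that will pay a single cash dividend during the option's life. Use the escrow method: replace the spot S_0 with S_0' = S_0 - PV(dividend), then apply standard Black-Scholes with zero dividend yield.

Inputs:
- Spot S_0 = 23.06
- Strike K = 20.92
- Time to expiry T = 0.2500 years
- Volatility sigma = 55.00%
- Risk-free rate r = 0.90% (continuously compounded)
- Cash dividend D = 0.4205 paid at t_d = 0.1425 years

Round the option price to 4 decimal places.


PV(D) = D * exp(-r * t_d) = 0.4205 * 0.99871832 = 0.41996105
S_0' = S_0 - PV(D) = 23.0600 - 0.41996105 = 22.64003895
d1 = (ln(S_0'/K) + (r + sigma^2/2)*T) / (sigma*sqrt(T)) = 0.43300667
d2 = d1 - sigma*sqrt(T) = 0.15800667
exp(-rT) = 0.99775253
N(-d1) = 0.33250496; N(-d2) = 0.43722577
P = K * exp(-rT) * N(-d2) - S_0' * N(-d1) = 20.9200 * 0.99775253 * 0.43722577 - 22.64003895 * 0.33250496 = 1.5983

Answer: Price = 1.5983


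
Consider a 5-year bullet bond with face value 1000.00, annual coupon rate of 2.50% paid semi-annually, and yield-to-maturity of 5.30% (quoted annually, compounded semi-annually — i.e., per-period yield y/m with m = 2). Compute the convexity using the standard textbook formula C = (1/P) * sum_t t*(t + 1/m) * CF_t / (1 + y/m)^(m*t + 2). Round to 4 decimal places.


Answer: Convexity = 24.0879

Derivation:
Coupon per period c = face * coupon_rate / m = 12.500000
Periods per year m = 2; per-period yield y/m = 0.026500
Number of cashflows N = 10
Cashflows (t years, CF_t, discount factor 1/(1+y/m)^(m*t), PV):
  t = 0.5000: CF_t = 12.500000, DF = 0.974184, PV = 12.177302
  t = 1.0000: CF_t = 12.500000, DF = 0.949035, PV = 11.862934
  t = 1.5000: CF_t = 12.500000, DF = 0.924535, PV = 11.556682
  t = 2.0000: CF_t = 12.500000, DF = 0.900667, PV = 11.258336
  t = 2.5000: CF_t = 12.500000, DF = 0.877415, PV = 10.967692
  t = 3.0000: CF_t = 12.500000, DF = 0.854764, PV = 10.684551
  t = 3.5000: CF_t = 12.500000, DF = 0.832698, PV = 10.408720
  t = 4.0000: CF_t = 12.500000, DF = 0.811201, PV = 10.140010
  t = 4.5000: CF_t = 12.500000, DF = 0.790259, PV = 9.878237
  t = 5.0000: CF_t = 1012.500000, DF = 0.769858, PV = 779.480930
Price P = sum_t PV_t = 878.415393
Convexity numerator sum_t t*(t + 1/m) * CF_t / (1+y/m)^(m*t + 2):
  t = 0.5000: term = 5.778341
  t = 1.0000: term = 16.887504
  t = 1.5000: term = 32.903076
  t = 2.0000: term = 53.422757
  t = 2.5000: term = 78.065402
  t = 3.0000: term = 106.470105
  t = 3.5000: term = 138.295314
  t = 4.0000: term = 173.217985
  t = 4.5000: term = 210.932762
  t = 5.0000: term = 20343.247425
Convexity = (1/P) * sum = 21159.220670 / 878.415393 = 24.087944


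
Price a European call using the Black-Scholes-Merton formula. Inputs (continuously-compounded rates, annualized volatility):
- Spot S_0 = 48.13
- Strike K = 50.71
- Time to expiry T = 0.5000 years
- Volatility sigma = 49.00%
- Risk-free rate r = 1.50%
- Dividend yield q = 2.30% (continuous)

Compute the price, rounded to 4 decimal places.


Answer: Price = 5.4450

Derivation:
d1 = (ln(S/K) + (r - q + 0.5*sigma^2) * T) / (sigma * sqrt(T)) = 0.01098917
d2 = d1 - sigma * sqrt(T) = -0.33549315
exp(-rT) = 0.99252805; exp(-qT) = 0.98856587
C = S_0 * exp(-qT) * N(d1) - K * exp(-rT) * N(d2)
N(d1) = 0.50438396; N(d2) = 0.36862655
C = 48.1300 * 0.98856587 * 0.50438396 - 50.7100 * 0.99252805 * 0.36862655 = 5.4450


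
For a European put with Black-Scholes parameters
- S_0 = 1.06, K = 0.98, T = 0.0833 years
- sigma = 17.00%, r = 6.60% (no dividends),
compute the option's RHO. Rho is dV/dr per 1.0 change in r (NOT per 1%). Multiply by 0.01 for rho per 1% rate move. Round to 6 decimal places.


Answer: Rho = -0.003720

Derivation:
d1 = 1.7359253069; d2 = 1.6868603499
phi(d1) = 0.0884200196; exp(-qT) = 1.0000000000; exp(-rT) = 0.9945172852
N(-d2) = 0.0458151039
Rho = -K*T*exp(-rT)*N(-d2) = -0.9800 * 0.0833 * 0.9945172852 * 0.0458151039 = -0.003720


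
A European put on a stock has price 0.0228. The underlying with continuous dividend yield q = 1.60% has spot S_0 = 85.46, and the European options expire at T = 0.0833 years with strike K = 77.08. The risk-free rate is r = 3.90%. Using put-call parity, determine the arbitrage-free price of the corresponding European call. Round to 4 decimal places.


Put-call parity: C - P = S_0 * exp(-qT) - K * exp(-rT).
S_0 * exp(-qT) = 85.4600 * 0.99866809 = 85.34617478
K * exp(-rT) = 77.0800 * 0.99675657 = 76.82999652
C = P + S*exp(-qT) - K*exp(-rT)
C = 0.0228 + 85.34617478 - 76.82999652 = 8.5390

Answer: Call price = 8.5390


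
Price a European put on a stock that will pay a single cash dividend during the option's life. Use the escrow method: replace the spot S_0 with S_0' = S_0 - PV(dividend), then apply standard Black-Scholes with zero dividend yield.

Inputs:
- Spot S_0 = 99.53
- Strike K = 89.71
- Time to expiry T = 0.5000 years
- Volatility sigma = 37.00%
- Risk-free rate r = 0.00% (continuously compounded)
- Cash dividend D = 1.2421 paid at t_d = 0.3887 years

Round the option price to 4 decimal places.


PV(D) = D * exp(-r * t_d) = 1.2421 * 1.00000000 = 1.24210000
S_0' = S_0 - PV(D) = 99.5300 - 1.24210000 = 98.28790000
d1 = (ln(S_0'/K) + (r + sigma^2/2)*T) / (sigma*sqrt(T)) = 0.47985291
d2 = d1 - sigma*sqrt(T) = 0.21822340
exp(-rT) = 1.00000000
N(-d1) = 0.31566599; N(-d2) = 0.41362753
P = K * exp(-rT) * N(-d2) - S_0' * N(-d1) = 89.7100 * 1.00000000 * 0.41362753 - 98.28790000 * 0.31566599 = 6.0804

Answer: Price = 6.0804


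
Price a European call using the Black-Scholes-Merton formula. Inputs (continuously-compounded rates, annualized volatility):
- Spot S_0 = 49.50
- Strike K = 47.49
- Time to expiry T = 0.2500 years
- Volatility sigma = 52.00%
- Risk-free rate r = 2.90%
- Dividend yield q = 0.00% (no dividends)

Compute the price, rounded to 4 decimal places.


Answer: Price = 6.2617

Derivation:
d1 = (ln(S/K) + (r - q + 0.5*sigma^2) * T) / (sigma * sqrt(T)) = 0.31732118
d2 = d1 - sigma * sqrt(T) = 0.05732118
exp(-rT) = 0.99277622; exp(-qT) = 1.00000000
C = S_0 * exp(-qT) * N(d1) - K * exp(-rT) * N(d2)
N(d1) = 0.62450005; N(d2) = 0.52285533
C = 49.5000 * 1.00000000 * 0.62450005 - 47.4900 * 0.99277622 * 0.52285533 = 6.2617


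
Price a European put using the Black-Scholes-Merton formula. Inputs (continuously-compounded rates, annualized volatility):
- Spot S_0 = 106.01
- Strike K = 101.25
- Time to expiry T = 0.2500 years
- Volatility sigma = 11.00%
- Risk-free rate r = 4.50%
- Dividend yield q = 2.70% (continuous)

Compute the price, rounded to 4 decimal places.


d1 = (ln(S/K) + (r - q + 0.5*sigma^2) * T) / (sigma * sqrt(T)) = 0.94460406
d2 = d1 - sigma * sqrt(T) = 0.88960406
exp(-rT) = 0.98881304; exp(-qT) = 0.99327273
P = K * exp(-rT) * N(-d2) - S_0 * exp(-qT) * N(-d1)
N(-d1) = 0.17243053; N(-d2) = 0.18683926
P = 101.2500 * 0.98881304 * 0.18683926 - 106.0100 * 0.99327273 * 0.17243053 = 0.5495

Answer: Price = 0.5495


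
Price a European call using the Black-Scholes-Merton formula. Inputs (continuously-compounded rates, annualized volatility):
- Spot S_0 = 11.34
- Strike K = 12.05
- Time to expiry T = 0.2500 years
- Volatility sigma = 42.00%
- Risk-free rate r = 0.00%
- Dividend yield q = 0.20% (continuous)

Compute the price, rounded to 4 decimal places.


Answer: Price = 0.6610

Derivation:
d1 = (ln(S/K) + (r - q + 0.5*sigma^2) * T) / (sigma * sqrt(T)) = -0.18656363
d2 = d1 - sigma * sqrt(T) = -0.39656363
exp(-rT) = 1.00000000; exp(-qT) = 0.99950012
C = S_0 * exp(-qT) * N(d1) - K * exp(-rT) * N(d2)
N(d1) = 0.42600139; N(d2) = 0.34584464
C = 11.3400 * 0.99950012 * 0.42600139 - 12.0500 * 1.00000000 * 0.34584464 = 0.6610


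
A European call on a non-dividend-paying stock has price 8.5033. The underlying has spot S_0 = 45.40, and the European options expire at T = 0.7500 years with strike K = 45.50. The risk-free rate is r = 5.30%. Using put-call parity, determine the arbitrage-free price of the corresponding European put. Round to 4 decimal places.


Put-call parity: C - P = S_0 * exp(-qT) - K * exp(-rT).
S_0 * exp(-qT) = 45.4000 * 1.00000000 = 45.40000000
K * exp(-rT) = 45.5000 * 0.96102967 = 43.72684983
P = C - S*exp(-qT) + K*exp(-rT)
P = 8.5033 - 45.40000000 + 43.72684983 = 6.8301

Answer: Put price = 6.8301


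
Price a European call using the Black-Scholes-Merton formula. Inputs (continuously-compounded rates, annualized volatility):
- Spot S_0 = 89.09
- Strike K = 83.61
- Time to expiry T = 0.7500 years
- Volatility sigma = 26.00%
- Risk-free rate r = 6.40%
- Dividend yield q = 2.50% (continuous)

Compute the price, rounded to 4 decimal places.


d1 = (ln(S/K) + (r - q + 0.5*sigma^2) * T) / (sigma * sqrt(T)) = 0.52442930
d2 = d1 - sigma * sqrt(T) = 0.29926269
exp(-rT) = 0.95313379; exp(-qT) = 0.98142469
C = S_0 * exp(-qT) * N(d1) - K * exp(-rT) * N(d2)
N(d1) = 0.70001001; N(d2) = 0.61763019
C = 89.0900 * 0.98142469 * 0.70001001 - 83.6100 * 0.95313379 * 0.61763019 = 11.9856

Answer: Price = 11.9856


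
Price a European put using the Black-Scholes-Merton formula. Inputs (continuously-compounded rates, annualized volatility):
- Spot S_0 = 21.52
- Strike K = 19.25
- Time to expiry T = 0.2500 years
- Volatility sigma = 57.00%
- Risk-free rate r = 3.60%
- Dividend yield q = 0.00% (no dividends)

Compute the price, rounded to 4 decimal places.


d1 = (ln(S/K) + (r - q + 0.5*sigma^2) * T) / (sigma * sqrt(T)) = 0.56520763
d2 = d1 - sigma * sqrt(T) = 0.28020763
exp(-rT) = 0.99104038; exp(-qT) = 1.00000000
P = K * exp(-rT) * N(-d2) - S_0 * exp(-qT) * N(-d1)
N(-d1) = 0.28596627; N(-d2) = 0.38965911
P = 19.2500 * 0.99104038 * 0.38965911 - 21.5200 * 1.00000000 * 0.28596627 = 1.2797

Answer: Price = 1.2797


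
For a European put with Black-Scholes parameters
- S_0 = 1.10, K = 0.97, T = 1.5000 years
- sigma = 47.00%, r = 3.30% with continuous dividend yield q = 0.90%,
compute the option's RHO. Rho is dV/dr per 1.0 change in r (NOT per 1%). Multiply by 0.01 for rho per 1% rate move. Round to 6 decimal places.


d1 = 0.5688451546; d2 = -0.0067849349
phi(d1) = 0.3393473930; exp(-qT) = 0.9865907163; exp(-rT) = 0.9517051581
N(-d2) = 0.5027067767
Rho = -K*T*exp(-rT)*N(-d2) = -0.9700 * 1.5000 * 0.9517051581 * 0.5027067767 = -0.696114

Answer: Rho = -0.696114


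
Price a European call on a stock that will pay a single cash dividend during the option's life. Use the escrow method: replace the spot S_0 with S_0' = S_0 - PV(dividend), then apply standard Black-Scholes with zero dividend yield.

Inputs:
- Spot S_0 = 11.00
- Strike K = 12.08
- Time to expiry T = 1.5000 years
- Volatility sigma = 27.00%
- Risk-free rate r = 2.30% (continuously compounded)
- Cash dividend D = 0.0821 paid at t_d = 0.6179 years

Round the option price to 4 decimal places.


PV(D) = D * exp(-r * t_d) = 0.0821 * 0.98588881 = 0.08094147
S_0' = S_0 - PV(D) = 11.0000 - 0.08094147 = 10.91905853
d1 = (ln(S_0'/K) + (r + sigma^2/2)*T) / (sigma*sqrt(T)) = -0.03588485
d2 = d1 - sigma*sqrt(T) = -0.36656596
exp(-rT) = 0.96608834
N(d1) = 0.48568709; N(d2) = 0.35697140
C = S_0' * N(d1) - K * exp(-rT) * N(d2) = 10.91905853 * 0.48568709 - 12.0800 * 0.96608834 * 0.35697140 = 1.1373

Answer: Price = 1.1373


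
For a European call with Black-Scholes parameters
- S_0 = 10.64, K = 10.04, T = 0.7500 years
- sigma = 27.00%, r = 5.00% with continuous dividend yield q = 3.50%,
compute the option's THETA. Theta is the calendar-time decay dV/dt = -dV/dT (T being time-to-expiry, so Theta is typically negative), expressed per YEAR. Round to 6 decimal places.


d1 = 0.4132582119; d2 = 0.1794313529
phi(d1) = 0.3662900738; exp(-qT) = 0.9740915363; exp(-rT) = 0.9631944177
Theta = -S*exp(-qT)*phi(d1)*sigma/(2*sqrt(T)) - r*K*exp(-rT)*N(d2) + q*S*exp(-qT)*N(d1)
N(d1) = 0.6602912786; N(d2) = 0.5712004926; sqrt(T) = 0.8660254038
Term 1 = -10.6400 * 0.9740915363 * 0.3662900738 * 0.2700 / (2 * 0.8660254038) = -0.5917928100
Term 2 = -0.0500 * 10.0400 * 0.9631944177 * 0.5712004926 = -0.2761889172
Term 3 = 0.0350 * 10.6400 * 0.9740915363 * 0.6602912786 = 0.2395217760
Theta = -0.5917928100 + (-0.2761889172) + (0.2395217760) = -0.628460

Answer: Theta = -0.628460
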